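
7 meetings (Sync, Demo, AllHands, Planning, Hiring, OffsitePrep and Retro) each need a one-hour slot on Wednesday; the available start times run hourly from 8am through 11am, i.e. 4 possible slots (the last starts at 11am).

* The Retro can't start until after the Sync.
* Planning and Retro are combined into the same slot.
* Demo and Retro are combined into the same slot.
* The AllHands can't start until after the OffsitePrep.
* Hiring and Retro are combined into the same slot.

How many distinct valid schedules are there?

36

Splitting on Sync: it can be 8am (18), 9am (12), 10am (6). Listing each branch's schedules as (Demo, AllHands, Planning, Hiring, OffsitePrep, Retro):
Sync=8am: (9am,9am,9am,9am,8am,9am) (9am,10am,9am,9am,8am,9am) (9am,10am,9am,9am,9am,9am) (9am,11am,9am,9am,8am,9am) (9am,11am,9am,9am,9am,9am) (9am,11am,9am,9am,10am,9am) (10am,9am,10am,10am,8am,10am) (10am,10am,10am,10am,8am,10am) (10am,10am,10am,10am,9am,10am) (10am,11am,10am,10am,8am,10am) (10am,11am,10am,10am,9am,10am) (10am,11am,10am,10am,10am,10am) (11am,9am,11am,11am,8am,11am) (11am,10am,11am,11am,8am,11am) (11am,10am,11am,11am,9am,11am) (11am,11am,11am,11am,8am,11am) (11am,11am,11am,11am,9am,11am) (11am,11am,11am,11am,10am,11am) — 18.
Sync=9am: (10am,9am,10am,10am,8am,10am) (10am,10am,10am,10am,8am,10am) (10am,10am,10am,10am,9am,10am) (10am,11am,10am,10am,8am,10am) (10am,11am,10am,10am,9am,10am) (10am,11am,10am,10am,10am,10am) (11am,9am,11am,11am,8am,11am) (11am,10am,11am,11am,8am,11am) (11am,10am,11am,11am,9am,11am) (11am,11am,11am,11am,8am,11am) (11am,11am,11am,11am,9am,11am) (11am,11am,11am,11am,10am,11am) — 12.
Sync=10am: (11am,9am,11am,11am,8am,11am) (11am,10am,11am,11am,8am,11am) (11am,10am,11am,11am,9am,11am) (11am,11am,11am,11am,8am,11am) (11am,11am,11am,11am,9am,11am) (11am,11am,11am,11am,10am,11am) — 6.
Summing: 18 + 12 + 6 = 36.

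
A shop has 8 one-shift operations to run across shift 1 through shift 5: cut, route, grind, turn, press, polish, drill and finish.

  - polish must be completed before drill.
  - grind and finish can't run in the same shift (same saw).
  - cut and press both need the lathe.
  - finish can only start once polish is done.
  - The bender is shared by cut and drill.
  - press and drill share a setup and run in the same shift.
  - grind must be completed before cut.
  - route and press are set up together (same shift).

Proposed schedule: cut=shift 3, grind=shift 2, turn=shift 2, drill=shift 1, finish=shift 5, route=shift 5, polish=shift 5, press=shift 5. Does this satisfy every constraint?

polish must be completed before drill — violated.
grind must be completed before cut — holds.
finish can only start once polish is done — violated.
The bender is shared by cut and drill — holds.
grind and finish can't run in the same shift (same saw) — holds.
route and press are set up together (same shift) — holds.
press and drill share a setup and run in the same shift — violated.
cut and press both need the lathe — holds.

Invalid. polish must be completed before drill.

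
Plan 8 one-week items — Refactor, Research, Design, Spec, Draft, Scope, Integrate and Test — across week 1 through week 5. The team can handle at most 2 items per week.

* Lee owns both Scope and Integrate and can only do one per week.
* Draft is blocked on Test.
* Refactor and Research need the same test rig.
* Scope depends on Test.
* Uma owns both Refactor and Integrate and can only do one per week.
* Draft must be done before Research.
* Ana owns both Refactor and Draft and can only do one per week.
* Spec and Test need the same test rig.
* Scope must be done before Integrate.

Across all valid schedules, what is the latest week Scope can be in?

week 4

Precedence pushes Scope to at least week 2; downstream work caps Scope at week 4.
Scope at week 4 is achievable: Draft in week 2; Research in week 3; Design in week 2; Refactor in week 1; Integrate in week 5; Spec in week 3; Test in week 1; Scope in week 4.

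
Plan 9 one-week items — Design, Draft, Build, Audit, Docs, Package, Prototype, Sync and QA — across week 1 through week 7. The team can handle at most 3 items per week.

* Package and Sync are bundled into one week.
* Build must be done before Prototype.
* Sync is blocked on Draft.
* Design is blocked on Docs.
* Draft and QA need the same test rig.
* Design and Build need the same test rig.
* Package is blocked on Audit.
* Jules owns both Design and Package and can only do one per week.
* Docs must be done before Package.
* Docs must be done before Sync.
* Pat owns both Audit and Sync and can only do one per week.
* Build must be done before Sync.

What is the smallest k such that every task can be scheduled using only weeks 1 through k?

The precedence chain requires at least 2 distinct weeks.
With at most 3 per week and 9 tasks, at least 3 weeks are needed.
3 works (last occupied week: week 3): for example Draft -> week 1; Docs -> week 1; Prototype -> week 2; QA -> week 3; Build -> week 1; Audit -> week 2; Package -> week 3; Design -> week 2; Sync -> week 3.

3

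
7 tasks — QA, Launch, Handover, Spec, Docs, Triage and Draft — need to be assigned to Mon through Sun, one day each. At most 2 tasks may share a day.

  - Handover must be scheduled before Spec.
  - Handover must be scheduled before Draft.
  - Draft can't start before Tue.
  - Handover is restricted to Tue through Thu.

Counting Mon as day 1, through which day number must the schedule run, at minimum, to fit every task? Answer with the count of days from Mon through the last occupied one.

The precedence chain requires at least 2 distinct days.
With at most 2 per day and 7 tasks, at least 4 days are needed.
Propagating the time windows through the other constraints, Spec can't land before Wed — that is day 3 counting from Mon — so the schedule must run through at least 3 days.
4 works (last occupied day: Thu): for example Draft=Wed; QA=Mon; Triage=Thu; Spec=Wed; Handover=Tue; Docs=Tue; Launch=Mon.

4 days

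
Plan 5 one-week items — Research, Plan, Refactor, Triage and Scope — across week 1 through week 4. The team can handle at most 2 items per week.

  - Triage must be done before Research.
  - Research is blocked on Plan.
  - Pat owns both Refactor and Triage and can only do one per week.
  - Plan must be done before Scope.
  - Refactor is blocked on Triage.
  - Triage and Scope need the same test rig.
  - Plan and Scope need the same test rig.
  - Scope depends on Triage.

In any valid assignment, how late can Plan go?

Downstream work caps Plan at week 3.
Plan at week 3 is achievable: Plan=week 3; Triage=week 1; Refactor=week 2; Research=week 4; Scope=week 4.

week 3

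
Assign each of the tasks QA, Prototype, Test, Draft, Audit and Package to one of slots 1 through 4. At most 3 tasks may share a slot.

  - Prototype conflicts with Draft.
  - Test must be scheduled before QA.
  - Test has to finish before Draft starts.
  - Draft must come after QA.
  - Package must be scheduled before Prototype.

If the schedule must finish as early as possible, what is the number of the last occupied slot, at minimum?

The precedence chain requires at least 3 distinct slots.
With at most 3 per slot and 6 tasks, at least 2 slots are needed.
3 works (last occupied slot: 3): for example Test -> 1; Draft -> 3; QA -> 2; Prototype -> 2; Package -> 1; Audit -> 1.

slot 3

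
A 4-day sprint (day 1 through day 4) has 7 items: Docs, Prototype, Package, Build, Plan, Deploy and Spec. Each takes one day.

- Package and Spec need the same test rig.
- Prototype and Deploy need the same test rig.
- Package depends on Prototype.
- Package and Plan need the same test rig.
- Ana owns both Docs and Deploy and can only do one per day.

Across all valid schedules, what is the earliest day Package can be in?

Precedence pushes Package to at least day 2.
Package at day 2 is achievable: Package -> day 2; Build -> day 1; Prototype -> day 1; Plan -> day 1; Spec -> day 1; Deploy -> day 2; Docs -> day 1.

day 2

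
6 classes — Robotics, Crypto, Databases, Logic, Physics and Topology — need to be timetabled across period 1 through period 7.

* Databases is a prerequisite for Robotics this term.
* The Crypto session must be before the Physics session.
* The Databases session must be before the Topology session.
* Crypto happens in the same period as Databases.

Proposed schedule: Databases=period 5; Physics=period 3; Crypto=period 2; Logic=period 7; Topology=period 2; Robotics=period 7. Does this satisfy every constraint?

No — it violates: The Databases session must be before the Topology session

The Databases session must be before the Topology session — violated.
The Crypto session must be before the Physics session — holds.
Crypto happens in the same period as Databases — violated.
Databases is a prerequisite for Robotics this term — holds.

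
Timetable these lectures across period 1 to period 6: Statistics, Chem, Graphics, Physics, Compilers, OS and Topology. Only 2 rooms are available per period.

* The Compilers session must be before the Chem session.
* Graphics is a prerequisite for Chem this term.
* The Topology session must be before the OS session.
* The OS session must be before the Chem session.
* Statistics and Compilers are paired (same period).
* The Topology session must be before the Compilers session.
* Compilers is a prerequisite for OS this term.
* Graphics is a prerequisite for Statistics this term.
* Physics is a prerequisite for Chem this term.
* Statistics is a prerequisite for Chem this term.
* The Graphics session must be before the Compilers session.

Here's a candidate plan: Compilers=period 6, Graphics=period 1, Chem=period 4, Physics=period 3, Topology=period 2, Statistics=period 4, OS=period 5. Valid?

Only 2 rooms are available per period — holds.
The Graphics session must be before the Compilers session — holds.
Statistics and Compilers are paired (same period) — violated.
Compilers is a prerequisite for OS this term — violated.
Graphics is a prerequisite for Chem this term — holds.
The Topology session must be before the OS session — holds.
The OS session must be before the Chem session — violated.
Physics is a prerequisite for Chem this term — holds.
Statistics is a prerequisite for Chem this term — violated.
The Topology session must be before the Compilers session — holds.
The Compilers session must be before the Chem session — violated.
Graphics is a prerequisite for Statistics this term — holds.

No — it violates: The Compilers session must be before the Chem session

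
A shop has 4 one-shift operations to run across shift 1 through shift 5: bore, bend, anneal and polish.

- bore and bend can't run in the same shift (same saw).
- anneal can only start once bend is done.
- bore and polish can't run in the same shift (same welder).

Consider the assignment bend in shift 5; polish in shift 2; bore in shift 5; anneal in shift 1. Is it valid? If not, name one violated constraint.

No — it violates: anneal can only start once bend is done

bore and polish can't run in the same shift (same welder) — holds.
anneal can only start once bend is done — violated.
bore and bend can't run in the same shift (same saw) — violated.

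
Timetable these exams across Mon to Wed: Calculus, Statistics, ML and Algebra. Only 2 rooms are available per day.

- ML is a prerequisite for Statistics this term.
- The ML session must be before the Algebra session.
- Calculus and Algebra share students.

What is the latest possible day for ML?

Downstream work caps ML at Tue.
ML at Tue is achievable: ML in Tue, Algebra in Wed, Statistics in Wed, Calculus in Mon.

Tue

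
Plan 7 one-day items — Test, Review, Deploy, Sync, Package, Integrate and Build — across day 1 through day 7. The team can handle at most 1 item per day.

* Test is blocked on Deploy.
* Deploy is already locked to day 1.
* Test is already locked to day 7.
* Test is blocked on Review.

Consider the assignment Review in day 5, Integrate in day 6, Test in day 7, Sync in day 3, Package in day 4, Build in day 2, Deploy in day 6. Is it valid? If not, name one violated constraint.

Test is already locked to day 7 — holds.
Test is blocked on Deploy — holds.
Test is blocked on Review — holds.
The team can handle at most 1 item per day — violated.
Deploy is already locked to day 1 — violated.

Invalid. Deploy is already locked to day 1.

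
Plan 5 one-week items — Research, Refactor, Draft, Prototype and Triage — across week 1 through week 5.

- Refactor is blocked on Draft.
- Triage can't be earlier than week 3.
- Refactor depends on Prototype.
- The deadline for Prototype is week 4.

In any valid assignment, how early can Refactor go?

Precedence pushes Refactor to at least week 2.
Refactor at week 2 is achievable: Draft=week 1; Triage=week 3; Research=week 1; Prototype=week 1; Refactor=week 2.

week 2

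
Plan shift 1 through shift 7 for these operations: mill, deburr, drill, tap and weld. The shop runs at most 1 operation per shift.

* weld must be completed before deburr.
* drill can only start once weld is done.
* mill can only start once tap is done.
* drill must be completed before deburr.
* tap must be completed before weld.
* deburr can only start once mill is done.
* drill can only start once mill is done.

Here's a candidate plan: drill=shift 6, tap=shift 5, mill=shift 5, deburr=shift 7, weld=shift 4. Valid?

drill must be completed before deburr — holds.
mill can only start once tap is done — violated.
weld must be completed before deburr — holds.
deburr can only start once mill is done — holds.
drill can only start once mill is done — holds.
The shop runs at most 1 operation per shift — violated.
drill can only start once weld is done — holds.
tap must be completed before weld — violated.

No. The shop runs at most 1 operation per shift is not satisfied.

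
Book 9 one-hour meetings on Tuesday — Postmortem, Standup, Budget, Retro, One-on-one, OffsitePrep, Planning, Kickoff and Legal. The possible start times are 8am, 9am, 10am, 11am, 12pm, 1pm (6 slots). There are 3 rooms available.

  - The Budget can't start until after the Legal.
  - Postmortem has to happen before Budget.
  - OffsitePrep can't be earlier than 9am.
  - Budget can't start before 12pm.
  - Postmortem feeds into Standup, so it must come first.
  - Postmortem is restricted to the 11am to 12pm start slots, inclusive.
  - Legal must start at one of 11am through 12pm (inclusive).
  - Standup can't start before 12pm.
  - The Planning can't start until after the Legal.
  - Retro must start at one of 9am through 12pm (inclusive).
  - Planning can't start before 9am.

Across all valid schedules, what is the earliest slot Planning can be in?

12pm

Planning is available from 9am; precedence pushes Planning to at least 12pm.
Planning at 12pm is achievable: Standup in 12pm, OffsitePrep in 9am, One-on-one in 8am, Legal in 11am, Planning in 12pm, Retro in 9am, Budget in 12pm, Kickoff in 8am, Postmortem in 11am.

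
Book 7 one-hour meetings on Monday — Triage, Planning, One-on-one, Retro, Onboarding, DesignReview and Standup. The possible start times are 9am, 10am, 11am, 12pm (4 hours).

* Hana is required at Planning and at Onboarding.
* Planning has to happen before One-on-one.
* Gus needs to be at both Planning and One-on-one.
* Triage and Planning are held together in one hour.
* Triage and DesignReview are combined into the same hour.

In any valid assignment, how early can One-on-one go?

10am

Precedence pushes One-on-one to at least 10am.
One-on-one at 10am is achievable: One-on-one=10am; Onboarding=10am; DesignReview=9am; Standup=9am; Retro=9am; Triage=9am; Planning=9am.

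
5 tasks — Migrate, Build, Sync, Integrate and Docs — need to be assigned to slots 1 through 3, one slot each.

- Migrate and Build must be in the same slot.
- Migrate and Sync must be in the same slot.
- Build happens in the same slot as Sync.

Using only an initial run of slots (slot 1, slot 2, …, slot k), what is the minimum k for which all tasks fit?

1 works (last occupied slot: 1): for example Sync -> 1, Migrate -> 1, Docs -> 1, Build -> 1, Integrate -> 1.

1 slot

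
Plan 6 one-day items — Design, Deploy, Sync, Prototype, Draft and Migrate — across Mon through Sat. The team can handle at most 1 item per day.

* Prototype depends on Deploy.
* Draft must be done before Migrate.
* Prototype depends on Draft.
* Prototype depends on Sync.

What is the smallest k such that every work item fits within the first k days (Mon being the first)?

6

The precedence chain requires at least 2 distinct days.
With at most 1 per day and 6 work items, at least 6 days are needed.
6 works (last occupied day: Sat): for example Prototype=Thu, Sync=Wed, Draft=Mon, Deploy=Tue, Migrate=Fri, Design=Sat.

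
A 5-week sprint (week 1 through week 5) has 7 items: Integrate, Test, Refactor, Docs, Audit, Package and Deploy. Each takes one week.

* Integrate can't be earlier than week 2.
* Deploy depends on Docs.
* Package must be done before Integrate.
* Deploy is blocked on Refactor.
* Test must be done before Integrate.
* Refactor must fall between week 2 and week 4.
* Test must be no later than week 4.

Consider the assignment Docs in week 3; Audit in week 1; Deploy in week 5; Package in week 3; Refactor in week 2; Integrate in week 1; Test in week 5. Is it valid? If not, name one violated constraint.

Invalid. Test must be done before Integrate.

Deploy is blocked on Refactor — holds.
Refactor must fall between week 2 and week 4 — holds.
Integrate can't be earlier than week 2 — violated.
Test must be done before Integrate — violated.
Package must be done before Integrate — violated.
Test must be no later than week 4 — violated.
Deploy depends on Docs — holds.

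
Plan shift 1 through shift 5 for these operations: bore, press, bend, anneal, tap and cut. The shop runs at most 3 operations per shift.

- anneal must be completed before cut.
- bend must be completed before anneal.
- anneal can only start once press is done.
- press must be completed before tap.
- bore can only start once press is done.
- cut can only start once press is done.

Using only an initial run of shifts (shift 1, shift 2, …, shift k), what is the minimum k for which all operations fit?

3 shifts

The precedence chain requires at least 3 distinct shifts.
With at most 3 per shift and 6 operations, at least 2 shifts are needed.
3 works (last occupied shift: shift 3): for example cut=shift 3; bore=shift 2; press=shift 1; bend=shift 1; anneal=shift 2; tap=shift 2.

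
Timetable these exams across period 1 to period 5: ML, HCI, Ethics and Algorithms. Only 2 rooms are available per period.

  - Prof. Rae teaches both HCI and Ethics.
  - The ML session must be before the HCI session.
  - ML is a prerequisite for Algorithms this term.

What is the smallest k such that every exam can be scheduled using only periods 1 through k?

The precedence chain requires at least 2 distinct periods.
With at most 2 per period and 4 exams, at least 2 periods are needed.
2 works (last occupied period: period 2): for example Algorithms=period 2, Ethics=period 1, HCI=period 2, ML=period 1.

2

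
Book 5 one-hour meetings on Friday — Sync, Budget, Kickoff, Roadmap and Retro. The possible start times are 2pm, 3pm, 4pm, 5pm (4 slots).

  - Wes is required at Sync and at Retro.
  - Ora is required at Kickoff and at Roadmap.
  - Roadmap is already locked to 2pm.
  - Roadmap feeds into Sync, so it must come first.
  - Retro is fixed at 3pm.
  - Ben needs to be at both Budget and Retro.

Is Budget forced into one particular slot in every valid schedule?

No

Budget can be 2pm (e.g. Sync=4pm; Kickoff=3pm; Retro=3pm; Budget=2pm; Roadmap=2pm) or 4pm (e.g. Budget in 4pm; Sync in 4pm; Roadmap in 2pm; Kickoff in 3pm; Retro in 3pm).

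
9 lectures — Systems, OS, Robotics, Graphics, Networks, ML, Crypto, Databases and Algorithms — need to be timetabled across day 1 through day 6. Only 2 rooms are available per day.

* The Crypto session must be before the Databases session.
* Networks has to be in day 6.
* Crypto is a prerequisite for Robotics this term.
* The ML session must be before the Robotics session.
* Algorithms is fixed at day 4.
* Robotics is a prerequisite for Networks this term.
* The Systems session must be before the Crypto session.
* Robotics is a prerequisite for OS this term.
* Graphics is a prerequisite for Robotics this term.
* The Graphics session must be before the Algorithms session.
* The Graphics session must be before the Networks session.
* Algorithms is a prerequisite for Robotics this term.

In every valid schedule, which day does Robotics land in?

day 5

Algorithms is fixed at day 4 and must come before Robotics, so Robotics is at least day 5.
Networks is fixed at day 6 and must come after Robotics, so Robotics is at most day 5.
So Robotics must be day 5.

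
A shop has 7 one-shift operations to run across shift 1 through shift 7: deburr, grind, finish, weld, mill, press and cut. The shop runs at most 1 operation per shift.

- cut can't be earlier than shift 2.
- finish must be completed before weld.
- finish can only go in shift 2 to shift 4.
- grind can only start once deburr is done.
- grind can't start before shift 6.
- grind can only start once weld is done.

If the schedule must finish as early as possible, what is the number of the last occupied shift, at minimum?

The precedence chain requires at least 3 distinct shifts.
With at most 1 per shift and 7 operations, at least 7 shifts are needed.
grind can't be placed before shift 6, so the schedule must run through at least shift 6.
7 works (last occupied shift: shift 7): for example cut=shift 3; finish=shift 2; mill=shift 5; grind=shift 6; weld=shift 4; deburr=shift 1; press=shift 7.

7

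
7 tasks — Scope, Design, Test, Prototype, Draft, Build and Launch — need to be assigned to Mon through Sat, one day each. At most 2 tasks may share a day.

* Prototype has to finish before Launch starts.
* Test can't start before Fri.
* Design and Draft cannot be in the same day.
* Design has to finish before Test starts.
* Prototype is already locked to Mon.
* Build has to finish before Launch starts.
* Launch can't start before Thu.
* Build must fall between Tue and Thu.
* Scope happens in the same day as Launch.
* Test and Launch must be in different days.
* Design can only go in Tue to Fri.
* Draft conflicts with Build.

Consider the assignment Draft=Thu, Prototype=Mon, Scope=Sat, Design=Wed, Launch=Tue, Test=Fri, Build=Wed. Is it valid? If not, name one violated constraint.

Prototype is already locked to Mon — holds.
Design can only go in Tue to Fri — holds.
Test can't start before Fri — holds.
At most 2 tasks may share a day — holds.
Scope happens in the same day as Launch — violated.
Design and Draft cannot be in the same day — holds.
Build has to finish before Launch starts — violated.
Test and Launch must be in different days — holds.
Launch can't start before Thu — violated.
Design has to finish before Test starts — holds.
Build must fall between Tue and Thu — holds.
Prototype has to finish before Launch starts — holds.
Draft conflicts with Build — holds.

No — it violates: Launch can't start before Thu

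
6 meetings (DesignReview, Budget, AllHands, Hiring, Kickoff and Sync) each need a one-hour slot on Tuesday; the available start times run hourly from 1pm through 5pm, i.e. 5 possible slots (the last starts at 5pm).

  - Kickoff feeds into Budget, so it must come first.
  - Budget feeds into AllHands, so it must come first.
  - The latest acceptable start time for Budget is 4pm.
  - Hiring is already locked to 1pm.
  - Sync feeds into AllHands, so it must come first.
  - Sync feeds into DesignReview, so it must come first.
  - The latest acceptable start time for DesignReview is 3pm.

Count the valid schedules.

30

Splitting on DesignReview: it can be 2pm (10), 3pm (20). Listing each branch's schedules as (Budget, AllHands, Hiring, Kickoff, Sync):
DesignReview=2pm: (2pm,3pm,1pm,1pm,1pm) (2pm,4pm,1pm,1pm,1pm) (2pm,5pm,1pm,1pm,1pm) (3pm,4pm,1pm,1pm,1pm) (3pm,4pm,1pm,2pm,1pm) (3pm,5pm,1pm,1pm,1pm) (3pm,5pm,1pm,2pm,1pm) (4pm,5pm,1pm,1pm,1pm) (4pm,5pm,1pm,2pm,1pm) (4pm,5pm,1pm,3pm,1pm) — 10.
DesignReview=3pm: (2pm,3pm,1pm,1pm,1pm) (2pm,3pm,1pm,1pm,2pm) (2pm,4pm,1pm,1pm,1pm) (2pm,4pm,1pm,1pm,2pm) (2pm,5pm,1pm,1pm,1pm) (2pm,5pm,1pm,1pm,2pm) (3pm,4pm,1pm,1pm,1pm) (3pm,4pm,1pm,1pm,2pm) (3pm,4pm,1pm,2pm,1pm) (3pm,4pm,1pm,2pm,2pm) (3pm,5pm,1pm,1pm,1pm) (3pm,5pm,1pm,1pm,2pm) (3pm,5pm,1pm,2pm,1pm) (3pm,5pm,1pm,2pm,2pm) (4pm,5pm,1pm,1pm,1pm) (4pm,5pm,1pm,1pm,2pm) (4pm,5pm,1pm,2pm,1pm) (4pm,5pm,1pm,2pm,2pm) (4pm,5pm,1pm,3pm,1pm) (4pm,5pm,1pm,3pm,2pm) — 20.
Summing: 10 + 20 = 30.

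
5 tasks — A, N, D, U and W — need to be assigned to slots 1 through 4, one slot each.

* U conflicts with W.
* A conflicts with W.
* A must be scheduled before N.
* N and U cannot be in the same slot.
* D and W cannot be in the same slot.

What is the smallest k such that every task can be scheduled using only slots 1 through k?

2 slots

The precedence chain requires at least 2 distinct slots.
2 works (last occupied slot: 2): for example A in 1, D in 1, N in 2, U in 1, W in 2.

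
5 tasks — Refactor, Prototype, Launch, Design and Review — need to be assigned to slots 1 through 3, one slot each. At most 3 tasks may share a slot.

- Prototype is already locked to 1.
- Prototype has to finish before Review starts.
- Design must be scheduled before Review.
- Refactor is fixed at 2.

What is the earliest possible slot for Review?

Precedence pushes Review to at least 2.
Review at 2 is achievable: Design -> 1, Refactor -> 2, Launch -> 1, Prototype -> 1, Review -> 2.

2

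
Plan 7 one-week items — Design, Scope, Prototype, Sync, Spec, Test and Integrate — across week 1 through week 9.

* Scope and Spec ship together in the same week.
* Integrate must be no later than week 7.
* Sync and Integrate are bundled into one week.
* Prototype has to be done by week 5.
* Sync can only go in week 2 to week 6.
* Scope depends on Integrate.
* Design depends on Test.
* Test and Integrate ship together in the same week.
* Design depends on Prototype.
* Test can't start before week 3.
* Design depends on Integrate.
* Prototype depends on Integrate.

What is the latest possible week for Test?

Test is available from week 3; Test must be in the same week as Integrate, which can't be after week 4, so Test is at most week 4.
Test at week 4 is achievable: Spec in week 5, Prototype in week 5, Integrate in week 4, Sync in week 4, Test in week 4, Design in week 6, Scope in week 5.

week 4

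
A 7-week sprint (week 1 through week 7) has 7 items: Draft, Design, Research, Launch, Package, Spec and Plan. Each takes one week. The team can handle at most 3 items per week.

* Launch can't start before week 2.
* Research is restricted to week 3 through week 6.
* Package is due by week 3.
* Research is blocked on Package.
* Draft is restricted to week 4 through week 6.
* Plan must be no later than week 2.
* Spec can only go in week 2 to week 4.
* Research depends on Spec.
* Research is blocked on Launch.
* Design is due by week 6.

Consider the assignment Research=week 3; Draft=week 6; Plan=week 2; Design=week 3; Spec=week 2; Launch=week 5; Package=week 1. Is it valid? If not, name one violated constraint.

Invalid. Research is blocked on Launch.

The team can handle at most 3 items per week — holds.
Research is blocked on Package — holds.
Design is due by week 6 — holds.
Research depends on Spec — holds.
Plan must be no later than week 2 — holds.
Research is restricted to week 3 through week 6 — holds.
Draft is restricted to week 4 through week 6 — holds.
Package is due by week 3 — holds.
Launch can't start before week 2 — holds.
Research is blocked on Launch — violated.
Spec can only go in week 2 to week 4 — holds.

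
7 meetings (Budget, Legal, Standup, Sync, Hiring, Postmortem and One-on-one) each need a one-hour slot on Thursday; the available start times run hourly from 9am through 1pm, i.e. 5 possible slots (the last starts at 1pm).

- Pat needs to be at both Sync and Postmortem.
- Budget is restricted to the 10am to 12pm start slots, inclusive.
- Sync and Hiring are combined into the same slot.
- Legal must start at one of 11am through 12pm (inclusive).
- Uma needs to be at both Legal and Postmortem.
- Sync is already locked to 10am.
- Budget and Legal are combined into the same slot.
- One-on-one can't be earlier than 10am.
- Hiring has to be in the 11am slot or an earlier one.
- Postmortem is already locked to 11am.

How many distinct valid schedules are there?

Splitting on Standup: it can be 9am (4), 10am (4), 11am (4), 12pm (4), 1pm (4). Listing each branch's schedules as (Budget, Legal, Sync, Hiring, Postmortem, One-on-one):
Standup=9am: (12pm,12pm,10am,10am,11am,10am) (12pm,12pm,10am,10am,11am,11am) (12pm,12pm,10am,10am,11am,12pm) (12pm,12pm,10am,10am,11am,1pm) — 4.
Standup=10am: (12pm,12pm,10am,10am,11am,10am) (12pm,12pm,10am,10am,11am,11am) (12pm,12pm,10am,10am,11am,12pm) (12pm,12pm,10am,10am,11am,1pm) — 4.
Standup=11am: (12pm,12pm,10am,10am,11am,10am) (12pm,12pm,10am,10am,11am,11am) (12pm,12pm,10am,10am,11am,12pm) (12pm,12pm,10am,10am,11am,1pm) — 4.
Standup=12pm: (12pm,12pm,10am,10am,11am,10am) (12pm,12pm,10am,10am,11am,11am) (12pm,12pm,10am,10am,11am,12pm) (12pm,12pm,10am,10am,11am,1pm) — 4.
Standup=1pm: (12pm,12pm,10am,10am,11am,10am) (12pm,12pm,10am,10am,11am,11am) (12pm,12pm,10am,10am,11am,12pm) (12pm,12pm,10am,10am,11am,1pm) — 4.
Summing: 4 + 4 + 4 + 4 + 4 = 20.

20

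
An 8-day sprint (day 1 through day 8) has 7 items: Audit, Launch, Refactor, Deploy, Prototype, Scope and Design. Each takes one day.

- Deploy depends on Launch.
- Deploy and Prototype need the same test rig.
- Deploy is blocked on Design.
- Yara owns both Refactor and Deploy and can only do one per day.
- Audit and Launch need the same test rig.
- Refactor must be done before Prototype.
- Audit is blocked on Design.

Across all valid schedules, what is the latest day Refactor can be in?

Downstream work caps Refactor at day 7.
Refactor at day 7 is achievable: Refactor -> day 7, Design -> day 1, Deploy -> day 2, Prototype -> day 8, Scope -> day 1, Audit -> day 2, Launch -> day 1.

day 7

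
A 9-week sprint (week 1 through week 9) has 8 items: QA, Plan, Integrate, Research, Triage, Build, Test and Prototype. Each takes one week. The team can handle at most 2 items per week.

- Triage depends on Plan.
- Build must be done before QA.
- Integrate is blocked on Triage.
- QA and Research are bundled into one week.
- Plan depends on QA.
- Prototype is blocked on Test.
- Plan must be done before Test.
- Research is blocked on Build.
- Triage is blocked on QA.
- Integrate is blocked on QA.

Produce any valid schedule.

Prototype -> week 5, Integrate -> week 5, Build -> week 1, Triage -> week 4, Test -> week 4, QA -> week 2, Research -> week 2, Plan -> week 3

Checking: QA(week 2) before Triage(week 4); Build(week 1) before QA(week 2); QA(week 2) before Integrate(week 5); Plan(week 3) before Triage(week 4); Plan(week 3) before Test(week 4); QA(week 2) before Plan(week 3); Triage(week 4) before Integrate(week 5); Build(week 1) before Research(week 2); Test(week 4) before Prototype(week 5); QA = Research = week 2; max 2 per week (cap 2).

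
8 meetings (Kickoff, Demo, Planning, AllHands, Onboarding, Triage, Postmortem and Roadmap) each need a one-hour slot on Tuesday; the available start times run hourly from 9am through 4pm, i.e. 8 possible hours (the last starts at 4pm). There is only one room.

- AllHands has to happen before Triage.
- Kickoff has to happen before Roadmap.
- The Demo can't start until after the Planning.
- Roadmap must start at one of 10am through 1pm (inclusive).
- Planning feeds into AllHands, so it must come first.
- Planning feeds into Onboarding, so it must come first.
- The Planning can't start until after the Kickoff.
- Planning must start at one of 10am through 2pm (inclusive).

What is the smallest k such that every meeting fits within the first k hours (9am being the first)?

The precedence chain requires at least 4 distinct hours.
With at most 1 per hour and 8 meetings, at least 8 hours are needed.
8 works (last occupied hour: 4pm): for example Triage in 3pm; Roadmap in 10am; Demo in 1pm; Postmortem in 4pm; Onboarding in 2pm; Planning in 11am; AllHands in 12pm; Kickoff in 9am.

8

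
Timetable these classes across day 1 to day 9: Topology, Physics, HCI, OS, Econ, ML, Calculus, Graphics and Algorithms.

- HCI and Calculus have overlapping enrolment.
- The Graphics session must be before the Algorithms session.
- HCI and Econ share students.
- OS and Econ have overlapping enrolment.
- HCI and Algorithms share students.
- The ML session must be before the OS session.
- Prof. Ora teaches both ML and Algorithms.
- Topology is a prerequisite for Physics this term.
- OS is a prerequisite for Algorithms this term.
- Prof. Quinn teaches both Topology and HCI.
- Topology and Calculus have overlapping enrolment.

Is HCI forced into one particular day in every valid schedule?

No

HCI can be day 1 (e.g. HCI in day 1; Topology in day 2; Econ in day 3; Calculus in day 3; OS in day 2; Algorithms in day 3; Graphics in day 1; Physics in day 3; ML in day 1) or day 2 (e.g. OS -> day 2; Graphics -> day 1; Algorithms -> day 3; Calculus -> day 3; Topology -> day 1; Econ -> day 1; ML -> day 1; HCI -> day 2; Physics -> day 2).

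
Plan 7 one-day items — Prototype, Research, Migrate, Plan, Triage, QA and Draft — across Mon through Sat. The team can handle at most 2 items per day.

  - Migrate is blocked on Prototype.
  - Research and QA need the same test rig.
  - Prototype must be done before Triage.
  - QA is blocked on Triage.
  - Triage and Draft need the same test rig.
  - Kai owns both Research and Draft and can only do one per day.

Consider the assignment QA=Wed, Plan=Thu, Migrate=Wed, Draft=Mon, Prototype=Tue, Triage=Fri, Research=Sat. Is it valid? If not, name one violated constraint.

Migrate is blocked on Prototype — holds.
The team can handle at most 2 items per day — holds.
QA is blocked on Triage — violated.
Triage and Draft need the same test rig — holds.
Prototype must be done before Triage — holds.
Kai owns both Research and Draft and can only do one per day — holds.
Research and QA need the same test rig — holds.

No. QA is blocked on Triage is not satisfied.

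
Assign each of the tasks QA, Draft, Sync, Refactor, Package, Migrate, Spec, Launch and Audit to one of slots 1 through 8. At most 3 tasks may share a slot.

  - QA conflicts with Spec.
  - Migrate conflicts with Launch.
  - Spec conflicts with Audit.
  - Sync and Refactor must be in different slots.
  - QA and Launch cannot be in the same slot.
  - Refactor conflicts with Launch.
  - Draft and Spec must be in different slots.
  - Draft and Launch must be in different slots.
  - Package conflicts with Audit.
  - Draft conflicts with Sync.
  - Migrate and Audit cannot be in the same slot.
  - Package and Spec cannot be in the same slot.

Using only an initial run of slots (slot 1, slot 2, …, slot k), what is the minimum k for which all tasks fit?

With at most 3 per slot and 9 tasks, at least 3 slots are needed.
3 works (last occupied slot: 3): for example Sync in 2, Refactor in 3, QA in 1, Package in 1, Spec in 3, Draft in 1, Migrate in 3, Launch in 2, Audit in 2.

3 slots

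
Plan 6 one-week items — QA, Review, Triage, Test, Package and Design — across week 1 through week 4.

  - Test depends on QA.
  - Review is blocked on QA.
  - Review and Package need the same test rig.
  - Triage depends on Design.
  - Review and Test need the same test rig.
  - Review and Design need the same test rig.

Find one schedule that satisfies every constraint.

Design -> week 1, QA -> week 1, Package -> week 1, Triage -> week 2, Review -> week 2, Test -> week 3

Checking: QA(week 1) before Test(week 3); QA(week 1) before Review(week 2); Design(week 1) before Triage(week 2); Review(week 2) != Design(week 1); Review(week 2) != Package(week 1); Review(week 2) != Test(week 3).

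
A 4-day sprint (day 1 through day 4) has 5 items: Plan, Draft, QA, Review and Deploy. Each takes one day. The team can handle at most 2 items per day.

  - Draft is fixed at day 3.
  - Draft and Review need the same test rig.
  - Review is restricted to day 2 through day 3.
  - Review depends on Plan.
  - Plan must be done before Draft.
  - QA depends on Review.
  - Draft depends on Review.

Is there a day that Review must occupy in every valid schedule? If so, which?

Review's window is day 2–day 3.
Draft is fixed at day 3, and Review can't share a day with Draft.
So Review must be day 2.

day 2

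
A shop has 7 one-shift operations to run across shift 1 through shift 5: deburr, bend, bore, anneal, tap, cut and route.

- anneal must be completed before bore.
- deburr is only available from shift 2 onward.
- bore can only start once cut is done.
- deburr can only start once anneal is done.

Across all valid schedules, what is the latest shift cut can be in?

Downstream work caps cut at shift 4.
cut at shift 4 is achievable: tap=shift 1, bend=shift 1, anneal=shift 1, deburr=shift 2, route=shift 1, bore=shift 5, cut=shift 4.

shift 4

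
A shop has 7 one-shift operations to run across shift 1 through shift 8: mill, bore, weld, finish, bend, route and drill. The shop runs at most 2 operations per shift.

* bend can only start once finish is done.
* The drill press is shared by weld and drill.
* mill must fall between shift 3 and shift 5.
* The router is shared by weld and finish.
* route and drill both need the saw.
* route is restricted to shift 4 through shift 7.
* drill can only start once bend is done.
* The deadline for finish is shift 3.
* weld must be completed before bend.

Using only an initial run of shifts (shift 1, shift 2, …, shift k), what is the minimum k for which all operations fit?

5

The precedence chain requires at least 3 distinct shifts.
With at most 2 per shift and 7 operations, at least 4 shifts are needed.
route can't be placed before shift 4, so the schedule must run through at least shift 4.
Could 4 shifts be enough, i.e. nothing placed later than shift 4? No: finish's window within 4 shifts is {shift 1, shift 2, shift 3}; route's window within 4 shifts is {shift 4}; drill must come after bend (at shift 1 or later) → {shift 2, shift 3, shift 4}; bend must come before drill (at shift 4 or earlier) → {shift 1, shift 2, shift 3}; bend must come after weld (at shift 1 or later) → {shift 2, shift 3}; weld must come before bend (at shift 3 or earlier) → {shift 1, shift 2}; finish must come before bend (at shift 3 or earlier) → {shift 1, shift 2}; drill can't share with route (shift 4) → {shift 2, shift 3}; drill must come after bend (at shift 2 or later) → {shift 3}; bend must come before drill (at shift 3 or earlier) → {shift 2}; weld must come before bend (at shift 2 or earlier) → {shift 1}; finish must come before bend (at shift 2 or earlier) → {shift 1}; finish can't share with weld (shift 1) → nothing is left.
So 4 shifts is not enough.
5 works (last occupied shift: shift 5): for example finish in shift 1, mill in shift 3, weld in shift 2, bore in shift 1, bend in shift 3, route in shift 4, drill in shift 5.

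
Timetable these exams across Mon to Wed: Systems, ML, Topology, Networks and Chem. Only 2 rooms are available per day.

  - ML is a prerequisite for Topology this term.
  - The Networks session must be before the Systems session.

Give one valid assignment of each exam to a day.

Systems in Tue; Topology in Tue; Chem in Wed; ML in Mon; Networks in Mon

Checking: Networks(Mon) before Systems(Tue); ML(Mon) before Topology(Tue); max 2 per day (cap 2).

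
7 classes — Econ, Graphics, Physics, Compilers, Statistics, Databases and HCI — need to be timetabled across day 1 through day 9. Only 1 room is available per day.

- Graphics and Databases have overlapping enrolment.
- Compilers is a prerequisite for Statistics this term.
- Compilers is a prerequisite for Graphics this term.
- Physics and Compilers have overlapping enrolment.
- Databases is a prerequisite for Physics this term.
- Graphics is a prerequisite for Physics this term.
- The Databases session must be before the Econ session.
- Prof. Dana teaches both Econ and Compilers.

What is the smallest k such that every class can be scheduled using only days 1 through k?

7 days

The precedence chain requires at least 3 distinct days.
With at most 1 per day and 7 classes, at least 7 days are needed.
7 works (last occupied day: day 7): for example Compilers -> day 1; Econ -> day 5; Databases -> day 3; Statistics -> day 6; Physics -> day 4; Graphics -> day 2; HCI -> day 7.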